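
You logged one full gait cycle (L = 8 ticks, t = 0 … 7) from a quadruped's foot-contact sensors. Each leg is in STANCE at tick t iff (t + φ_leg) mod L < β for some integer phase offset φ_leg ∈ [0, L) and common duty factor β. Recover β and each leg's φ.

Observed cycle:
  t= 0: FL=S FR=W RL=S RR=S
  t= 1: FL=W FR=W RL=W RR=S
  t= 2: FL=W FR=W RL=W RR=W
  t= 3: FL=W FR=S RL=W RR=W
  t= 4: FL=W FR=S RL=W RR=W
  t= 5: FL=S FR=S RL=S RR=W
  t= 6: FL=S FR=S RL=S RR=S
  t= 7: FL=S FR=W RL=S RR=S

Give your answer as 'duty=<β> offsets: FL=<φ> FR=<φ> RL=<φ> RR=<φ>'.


duty β = stance ticks per leg = 4
FL: stance ticks = 4; W→S at t=5 → φ=3
FR: stance ticks = 4; W→S at t=3 → φ=5
RL: stance ticks = 4; W→S at t=5 → φ=3
RR: stance ticks = 4; W→S at t=6 → φ=2

duty=4 offsets: FL=3 FR=5 RL=3 RR=2


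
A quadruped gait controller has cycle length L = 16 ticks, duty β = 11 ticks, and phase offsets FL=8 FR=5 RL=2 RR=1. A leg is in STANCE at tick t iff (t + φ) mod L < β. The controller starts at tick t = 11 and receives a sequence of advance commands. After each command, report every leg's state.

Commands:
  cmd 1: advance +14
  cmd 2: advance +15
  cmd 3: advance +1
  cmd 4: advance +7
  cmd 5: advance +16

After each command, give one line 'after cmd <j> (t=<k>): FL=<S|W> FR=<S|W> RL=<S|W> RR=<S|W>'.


start t=11: FL=S FR=S RL=W RR=W
cmd 1: advance +14 → t=25, phase=(1,14,11,10) → FL=S FR=W RL=W RR=S
cmd 2: advance +15 → t=40, phase=(0,13,10,9) → FL=S FR=W RL=S RR=S
cmd 3: advance +1 → t=41, phase=(1,14,11,10) → FL=S FR=W RL=W RR=S
cmd 4: advance +7 → t=48, phase=(8,5,2,1) → FL=S FR=S RL=S RR=S
cmd 5: advance +16 → t=64, phase=(8,5,2,1) → FL=S FR=S RL=S RR=S

after cmd 1 (t=25): FL=S FR=W RL=W RR=S
after cmd 2 (t=40): FL=S FR=W RL=S RR=S
after cmd 3 (t=41): FL=S FR=W RL=W RR=S
after cmd 4 (t=48): FL=S FR=S RL=S RR=S
after cmd 5 (t=64): FL=S FR=S RL=S RR=S


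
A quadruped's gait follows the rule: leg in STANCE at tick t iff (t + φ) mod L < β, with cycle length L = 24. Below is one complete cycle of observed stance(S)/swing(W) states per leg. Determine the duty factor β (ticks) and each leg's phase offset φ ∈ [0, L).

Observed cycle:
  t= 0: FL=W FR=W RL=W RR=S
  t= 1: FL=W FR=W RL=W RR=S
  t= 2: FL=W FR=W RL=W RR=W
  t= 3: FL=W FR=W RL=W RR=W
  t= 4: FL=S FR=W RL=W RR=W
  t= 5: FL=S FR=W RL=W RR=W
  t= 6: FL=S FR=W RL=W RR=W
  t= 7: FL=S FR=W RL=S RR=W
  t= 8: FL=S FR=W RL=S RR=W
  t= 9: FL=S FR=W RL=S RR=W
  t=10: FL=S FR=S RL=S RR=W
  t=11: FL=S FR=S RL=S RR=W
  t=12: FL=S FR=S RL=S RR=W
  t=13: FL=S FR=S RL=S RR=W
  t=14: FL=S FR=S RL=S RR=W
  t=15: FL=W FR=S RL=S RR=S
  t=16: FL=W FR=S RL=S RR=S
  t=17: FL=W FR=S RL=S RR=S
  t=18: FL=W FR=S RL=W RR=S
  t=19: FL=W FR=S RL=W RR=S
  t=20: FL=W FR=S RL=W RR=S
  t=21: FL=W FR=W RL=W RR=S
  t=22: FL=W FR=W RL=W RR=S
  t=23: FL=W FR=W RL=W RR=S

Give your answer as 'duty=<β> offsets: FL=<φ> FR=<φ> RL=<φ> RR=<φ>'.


duty=11 offsets: FL=20 FR=14 RL=17 RR=9

duty β = stance ticks per leg = 11
FL: stance ticks = 11; W→S at t=4 → φ=20
FR: stance ticks = 11; W→S at t=10 → φ=14
RL: stance ticks = 11; W→S at t=7 → φ=17
RR: stance ticks = 11; W→S at t=15 → φ=9


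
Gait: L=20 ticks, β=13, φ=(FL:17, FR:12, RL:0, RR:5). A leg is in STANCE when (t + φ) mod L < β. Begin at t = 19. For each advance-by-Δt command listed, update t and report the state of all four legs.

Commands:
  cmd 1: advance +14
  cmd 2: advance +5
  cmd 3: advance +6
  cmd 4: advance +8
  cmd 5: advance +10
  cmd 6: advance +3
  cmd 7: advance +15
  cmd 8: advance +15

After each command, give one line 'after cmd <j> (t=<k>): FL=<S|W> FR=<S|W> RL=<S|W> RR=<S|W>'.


start t=19: FL=W FR=S RL=W RR=S
cmd 1: advance +14 → t=33, phase=(10,5,13,18) → FL=S FR=S RL=W RR=W
cmd 2: advance +5 → t=38, phase=(15,10,18,3) → FL=W FR=S RL=W RR=S
cmd 3: advance +6 → t=44, phase=(1,16,4,9) → FL=S FR=W RL=S RR=S
cmd 4: advance +8 → t=52, phase=(9,4,12,17) → FL=S FR=S RL=S RR=W
cmd 5: advance +10 → t=62, phase=(19,14,2,7) → FL=W FR=W RL=S RR=S
cmd 6: advance +3 → t=65, phase=(2,17,5,10) → FL=S FR=W RL=S RR=S
cmd 7: advance +15 → t=80, phase=(17,12,0,5) → FL=W FR=S RL=S RR=S
cmd 8: advance +15 → t=95, phase=(12,7,15,0) → FL=S FR=S RL=W RR=S

after cmd 1 (t=33): FL=S FR=S RL=W RR=W
after cmd 2 (t=38): FL=W FR=S RL=W RR=S
after cmd 3 (t=44): FL=S FR=W RL=S RR=S
after cmd 4 (t=52): FL=S FR=S RL=S RR=W
after cmd 5 (t=62): FL=W FR=W RL=S RR=S
after cmd 6 (t=65): FL=S FR=W RL=S RR=S
after cmd 7 (t=80): FL=W FR=S RL=S RR=S
after cmd 8 (t=95): FL=S FR=S RL=W RR=S


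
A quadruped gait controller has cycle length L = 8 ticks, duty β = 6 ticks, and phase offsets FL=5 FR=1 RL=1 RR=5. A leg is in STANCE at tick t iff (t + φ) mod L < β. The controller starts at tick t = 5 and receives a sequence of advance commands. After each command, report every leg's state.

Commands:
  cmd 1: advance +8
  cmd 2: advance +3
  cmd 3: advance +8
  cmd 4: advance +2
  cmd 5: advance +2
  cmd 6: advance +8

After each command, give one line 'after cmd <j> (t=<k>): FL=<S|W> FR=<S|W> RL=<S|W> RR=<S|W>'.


start t=5: FL=S FR=W RL=W RR=S
cmd 1: advance +8 → t=13, phase=(2,6,6,2) → FL=S FR=W RL=W RR=S
cmd 2: advance +3 → t=16, phase=(5,1,1,5) → FL=S FR=S RL=S RR=S
cmd 3: advance +8 → t=24, phase=(5,1,1,5) → FL=S FR=S RL=S RR=S
cmd 4: advance +2 → t=26, phase=(7,3,3,7) → FL=W FR=S RL=S RR=W
cmd 5: advance +2 → t=28, phase=(1,5,5,1) → FL=S FR=S RL=S RR=S
cmd 6: advance +8 → t=36, phase=(1,5,5,1) → FL=S FR=S RL=S RR=S

after cmd 1 (t=13): FL=S FR=W RL=W RR=S
after cmd 2 (t=16): FL=S FR=S RL=S RR=S
after cmd 3 (t=24): FL=S FR=S RL=S RR=S
after cmd 4 (t=26): FL=W FR=S RL=S RR=W
after cmd 5 (t=28): FL=S FR=S RL=S RR=S
after cmd 6 (t=36): FL=S FR=S RL=S RR=S


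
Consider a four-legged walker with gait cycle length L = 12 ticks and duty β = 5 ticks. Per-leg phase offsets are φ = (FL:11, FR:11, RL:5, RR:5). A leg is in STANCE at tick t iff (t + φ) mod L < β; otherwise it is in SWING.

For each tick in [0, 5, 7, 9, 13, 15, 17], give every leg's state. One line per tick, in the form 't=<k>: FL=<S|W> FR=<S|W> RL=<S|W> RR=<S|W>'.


t=0: FL=W FR=W RL=W RR=W
t=5: FL=S FR=S RL=W RR=W
t=7: FL=W FR=W RL=S RR=S
t=9: FL=W FR=W RL=S RR=S
t=13: FL=S FR=S RL=W RR=W
t=15: FL=S FR=S RL=W RR=W
t=17: FL=S FR=S RL=W RR=W

t=0: phase=(11,11,5,5) vs β=5 → FL=W FR=W RL=W RR=W
t=5: phase=(4,4,10,10) vs β=5 → FL=S FR=S RL=W RR=W
t=7: phase=(6,6,0,0) vs β=5 → FL=W FR=W RL=S RR=S
t=9: phase=(8,8,2,2) vs β=5 → FL=W FR=W RL=S RR=S
t=13: phase=(0,0,6,6) vs β=5 → FL=S FR=S RL=W RR=W
t=15: phase=(2,2,8,8) vs β=5 → FL=S FR=S RL=W RR=W
t=17: phase=(4,4,10,10) vs β=5 → FL=S FR=S RL=W RR=W


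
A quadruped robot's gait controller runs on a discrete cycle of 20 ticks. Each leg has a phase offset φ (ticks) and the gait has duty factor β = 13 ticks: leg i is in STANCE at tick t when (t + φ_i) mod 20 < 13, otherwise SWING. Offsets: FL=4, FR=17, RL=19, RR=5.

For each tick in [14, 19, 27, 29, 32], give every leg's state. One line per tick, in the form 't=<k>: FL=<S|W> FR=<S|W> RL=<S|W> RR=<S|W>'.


t=14: phase=(18,11,13,19) vs β=13 → FL=W FR=S RL=W RR=W
t=19: phase=(3,16,18,4) vs β=13 → FL=S FR=W RL=W RR=S
t=27: phase=(11,4,6,12) vs β=13 → FL=S FR=S RL=S RR=S
t=29: phase=(13,6,8,14) vs β=13 → FL=W FR=S RL=S RR=W
t=32: phase=(16,9,11,17) vs β=13 → FL=W FR=S RL=S RR=W

t=14: FL=W FR=S RL=W RR=W
t=19: FL=S FR=W RL=W RR=S
t=27: FL=S FR=S RL=S RR=S
t=29: FL=W FR=S RL=S RR=W
t=32: FL=W FR=S RL=S RR=W


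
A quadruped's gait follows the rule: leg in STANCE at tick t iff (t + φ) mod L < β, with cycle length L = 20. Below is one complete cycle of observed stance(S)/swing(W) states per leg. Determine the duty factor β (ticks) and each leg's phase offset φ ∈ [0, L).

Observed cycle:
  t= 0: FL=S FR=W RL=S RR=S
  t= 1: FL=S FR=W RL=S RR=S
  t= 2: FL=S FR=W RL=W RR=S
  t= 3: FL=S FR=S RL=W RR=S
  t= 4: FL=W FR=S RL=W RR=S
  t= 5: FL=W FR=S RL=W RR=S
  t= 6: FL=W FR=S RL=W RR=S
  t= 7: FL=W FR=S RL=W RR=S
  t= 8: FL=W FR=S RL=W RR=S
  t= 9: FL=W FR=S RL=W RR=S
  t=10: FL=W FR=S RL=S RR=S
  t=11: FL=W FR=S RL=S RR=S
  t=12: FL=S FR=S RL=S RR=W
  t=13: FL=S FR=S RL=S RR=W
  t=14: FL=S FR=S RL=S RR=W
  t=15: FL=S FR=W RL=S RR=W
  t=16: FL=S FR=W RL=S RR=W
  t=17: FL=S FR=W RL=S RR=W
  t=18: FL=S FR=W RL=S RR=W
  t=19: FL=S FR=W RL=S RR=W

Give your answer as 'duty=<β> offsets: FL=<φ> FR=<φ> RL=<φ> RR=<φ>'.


duty=12 offsets: FL=8 FR=17 RL=10 RR=0

duty β = stance ticks per leg = 12
FL: stance ticks = 12; W→S at t=12 → φ=8
FR: stance ticks = 12; W→S at t=3 → φ=17
RL: stance ticks = 12; W→S at t=10 → φ=10
RR: stance ticks = 12; W→S at t=0 → φ=0


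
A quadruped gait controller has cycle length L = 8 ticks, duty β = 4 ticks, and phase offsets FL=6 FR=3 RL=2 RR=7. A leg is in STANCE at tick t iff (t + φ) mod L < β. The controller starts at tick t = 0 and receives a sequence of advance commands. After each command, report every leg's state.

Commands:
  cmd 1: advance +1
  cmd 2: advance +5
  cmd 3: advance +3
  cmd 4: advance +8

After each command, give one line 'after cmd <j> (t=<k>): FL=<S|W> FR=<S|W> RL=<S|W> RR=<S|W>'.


after cmd 1 (t=1): FL=W FR=W RL=S RR=S
after cmd 2 (t=6): FL=W FR=S RL=S RR=W
after cmd 3 (t=9): FL=W FR=W RL=S RR=S
after cmd 4 (t=17): FL=W FR=W RL=S RR=S

start t=0: FL=W FR=S RL=S RR=W
cmd 1: advance +1 → t=1, phase=(7,4,3,0) → FL=W FR=W RL=S RR=S
cmd 2: advance +5 → t=6, phase=(4,1,0,5) → FL=W FR=S RL=S RR=W
cmd 3: advance +3 → t=9, phase=(7,4,3,0) → FL=W FR=W RL=S RR=S
cmd 4: advance +8 → t=17, phase=(7,4,3,0) → FL=W FR=W RL=S RR=S


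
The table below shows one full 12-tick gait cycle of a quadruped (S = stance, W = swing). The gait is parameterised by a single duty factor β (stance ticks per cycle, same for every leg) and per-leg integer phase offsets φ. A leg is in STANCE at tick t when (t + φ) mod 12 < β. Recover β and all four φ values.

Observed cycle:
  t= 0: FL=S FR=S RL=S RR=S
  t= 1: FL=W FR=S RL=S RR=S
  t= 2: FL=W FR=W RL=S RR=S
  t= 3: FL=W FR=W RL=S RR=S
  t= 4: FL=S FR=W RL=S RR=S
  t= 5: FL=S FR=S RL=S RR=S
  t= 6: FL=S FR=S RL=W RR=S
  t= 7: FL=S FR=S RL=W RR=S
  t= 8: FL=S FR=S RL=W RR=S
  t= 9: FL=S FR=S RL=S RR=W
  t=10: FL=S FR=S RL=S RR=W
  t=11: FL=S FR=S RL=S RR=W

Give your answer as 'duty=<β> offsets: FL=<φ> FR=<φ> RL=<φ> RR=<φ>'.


duty β = stance ticks per leg = 9
FL: stance ticks = 9; W→S at t=4 → φ=8
FR: stance ticks = 9; W→S at t=5 → φ=7
RL: stance ticks = 9; W→S at t=9 → φ=3
RR: stance ticks = 9; W→S at t=0 → φ=0

duty=9 offsets: FL=8 FR=7 RL=3 RR=0


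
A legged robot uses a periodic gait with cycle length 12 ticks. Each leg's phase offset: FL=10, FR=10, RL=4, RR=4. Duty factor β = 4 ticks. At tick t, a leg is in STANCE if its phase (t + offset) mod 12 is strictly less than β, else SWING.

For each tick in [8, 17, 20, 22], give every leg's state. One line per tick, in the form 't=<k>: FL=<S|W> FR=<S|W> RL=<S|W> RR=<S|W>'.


t=8: phase=(6,6,0,0) vs β=4 → FL=W FR=W RL=S RR=S
t=17: phase=(3,3,9,9) vs β=4 → FL=S FR=S RL=W RR=W
t=20: phase=(6,6,0,0) vs β=4 → FL=W FR=W RL=S RR=S
t=22: phase=(8,8,2,2) vs β=4 → FL=W FR=W RL=S RR=S

t=8: FL=W FR=W RL=S RR=S
t=17: FL=S FR=S RL=W RR=W
t=20: FL=W FR=W RL=S RR=S
t=22: FL=W FR=W RL=S RR=S


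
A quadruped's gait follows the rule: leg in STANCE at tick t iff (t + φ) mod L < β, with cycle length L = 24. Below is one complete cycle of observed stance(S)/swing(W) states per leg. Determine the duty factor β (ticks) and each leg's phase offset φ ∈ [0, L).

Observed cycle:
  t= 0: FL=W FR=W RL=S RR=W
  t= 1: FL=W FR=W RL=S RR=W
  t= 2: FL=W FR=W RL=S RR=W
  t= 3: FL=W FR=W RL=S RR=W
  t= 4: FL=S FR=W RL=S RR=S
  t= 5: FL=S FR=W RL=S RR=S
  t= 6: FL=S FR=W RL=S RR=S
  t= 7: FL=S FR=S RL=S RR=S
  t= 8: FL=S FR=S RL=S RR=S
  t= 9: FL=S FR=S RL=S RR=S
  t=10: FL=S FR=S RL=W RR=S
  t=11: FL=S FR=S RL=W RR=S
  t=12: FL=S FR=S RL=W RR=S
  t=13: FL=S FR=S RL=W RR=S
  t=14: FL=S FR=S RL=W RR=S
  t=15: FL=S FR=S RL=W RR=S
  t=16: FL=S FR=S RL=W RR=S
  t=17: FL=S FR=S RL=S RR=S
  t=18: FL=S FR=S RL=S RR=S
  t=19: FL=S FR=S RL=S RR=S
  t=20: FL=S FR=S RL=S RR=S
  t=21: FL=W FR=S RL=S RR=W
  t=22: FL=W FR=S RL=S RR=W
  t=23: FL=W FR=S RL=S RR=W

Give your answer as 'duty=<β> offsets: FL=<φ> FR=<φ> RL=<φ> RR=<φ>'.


duty β = stance ticks per leg = 17
FL: stance ticks = 17; W→S at t=4 → φ=20
FR: stance ticks = 17; W→S at t=7 → φ=17
RL: stance ticks = 17; W→S at t=17 → φ=7
RR: stance ticks = 17; W→S at t=4 → φ=20

duty=17 offsets: FL=20 FR=17 RL=7 RR=20


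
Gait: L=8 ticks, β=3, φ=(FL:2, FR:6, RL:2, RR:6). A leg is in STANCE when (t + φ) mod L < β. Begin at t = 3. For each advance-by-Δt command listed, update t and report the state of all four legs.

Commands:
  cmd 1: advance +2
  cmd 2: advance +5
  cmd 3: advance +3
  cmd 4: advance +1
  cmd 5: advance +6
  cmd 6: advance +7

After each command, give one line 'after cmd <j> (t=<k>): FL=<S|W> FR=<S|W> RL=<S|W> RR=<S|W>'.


start t=3: FL=W FR=S RL=W RR=S
cmd 1: advance +2 → t=5, phase=(7,3,7,3) → FL=W FR=W RL=W RR=W
cmd 2: advance +5 → t=10, phase=(4,0,4,0) → FL=W FR=S RL=W RR=S
cmd 3: advance +3 → t=13, phase=(7,3,7,3) → FL=W FR=W RL=W RR=W
cmd 4: advance +1 → t=14, phase=(0,4,0,4) → FL=S FR=W RL=S RR=W
cmd 5: advance +6 → t=20, phase=(6,2,6,2) → FL=W FR=S RL=W RR=S
cmd 6: advance +7 → t=27, phase=(5,1,5,1) → FL=W FR=S RL=W RR=S

after cmd 1 (t=5): FL=W FR=W RL=W RR=W
after cmd 2 (t=10): FL=W FR=S RL=W RR=S
after cmd 3 (t=13): FL=W FR=W RL=W RR=W
after cmd 4 (t=14): FL=S FR=W RL=S RR=W
after cmd 5 (t=20): FL=W FR=S RL=W RR=S
after cmd 6 (t=27): FL=W FR=S RL=W RR=S


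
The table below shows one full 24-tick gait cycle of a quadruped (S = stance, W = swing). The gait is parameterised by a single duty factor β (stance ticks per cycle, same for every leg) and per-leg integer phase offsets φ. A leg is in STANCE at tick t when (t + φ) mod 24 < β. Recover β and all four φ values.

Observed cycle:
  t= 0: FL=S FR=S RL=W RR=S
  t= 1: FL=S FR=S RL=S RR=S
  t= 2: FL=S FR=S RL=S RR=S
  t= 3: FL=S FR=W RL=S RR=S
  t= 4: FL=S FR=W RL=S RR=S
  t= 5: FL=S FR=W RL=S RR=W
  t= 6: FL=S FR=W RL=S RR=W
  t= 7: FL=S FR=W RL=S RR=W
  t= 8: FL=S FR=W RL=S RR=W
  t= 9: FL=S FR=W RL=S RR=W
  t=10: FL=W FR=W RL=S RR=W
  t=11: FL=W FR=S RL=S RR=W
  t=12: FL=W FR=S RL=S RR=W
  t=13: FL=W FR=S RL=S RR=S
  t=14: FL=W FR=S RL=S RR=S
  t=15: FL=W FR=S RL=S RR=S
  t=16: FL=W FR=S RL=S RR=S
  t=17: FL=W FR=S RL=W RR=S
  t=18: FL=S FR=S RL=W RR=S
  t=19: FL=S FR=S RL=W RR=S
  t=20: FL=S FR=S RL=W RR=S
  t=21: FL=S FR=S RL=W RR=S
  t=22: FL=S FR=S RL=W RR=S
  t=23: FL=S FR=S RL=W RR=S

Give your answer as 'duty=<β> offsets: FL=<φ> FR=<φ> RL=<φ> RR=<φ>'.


duty β = stance ticks per leg = 16
FL: stance ticks = 16; W→S at t=18 → φ=6
FR: stance ticks = 16; W→S at t=11 → φ=13
RL: stance ticks = 16; W→S at t=1 → φ=23
RR: stance ticks = 16; W→S at t=13 → φ=11

duty=16 offsets: FL=6 FR=13 RL=23 RR=11


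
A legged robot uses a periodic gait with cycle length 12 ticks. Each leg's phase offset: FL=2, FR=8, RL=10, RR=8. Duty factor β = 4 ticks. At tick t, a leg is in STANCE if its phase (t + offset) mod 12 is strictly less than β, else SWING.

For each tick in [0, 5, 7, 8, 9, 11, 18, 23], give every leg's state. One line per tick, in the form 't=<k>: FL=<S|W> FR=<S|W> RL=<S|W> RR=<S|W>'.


t=0: FL=S FR=W RL=W RR=W
t=5: FL=W FR=S RL=S RR=S
t=7: FL=W FR=S RL=W RR=S
t=8: FL=W FR=W RL=W RR=W
t=9: FL=W FR=W RL=W RR=W
t=11: FL=S FR=W RL=W RR=W
t=18: FL=W FR=S RL=W RR=S
t=23: FL=S FR=W RL=W RR=W

t=0: phase=(2,8,10,8) vs β=4 → FL=S FR=W RL=W RR=W
t=5: phase=(7,1,3,1) vs β=4 → FL=W FR=S RL=S RR=S
t=7: phase=(9,3,5,3) vs β=4 → FL=W FR=S RL=W RR=S
t=8: phase=(10,4,6,4) vs β=4 → FL=W FR=W RL=W RR=W
t=9: phase=(11,5,7,5) vs β=4 → FL=W FR=W RL=W RR=W
t=11: phase=(1,7,9,7) vs β=4 → FL=S FR=W RL=W RR=W
t=18: phase=(8,2,4,2) vs β=4 → FL=W FR=S RL=W RR=S
t=23: phase=(1,7,9,7) vs β=4 → FL=S FR=W RL=W RR=W


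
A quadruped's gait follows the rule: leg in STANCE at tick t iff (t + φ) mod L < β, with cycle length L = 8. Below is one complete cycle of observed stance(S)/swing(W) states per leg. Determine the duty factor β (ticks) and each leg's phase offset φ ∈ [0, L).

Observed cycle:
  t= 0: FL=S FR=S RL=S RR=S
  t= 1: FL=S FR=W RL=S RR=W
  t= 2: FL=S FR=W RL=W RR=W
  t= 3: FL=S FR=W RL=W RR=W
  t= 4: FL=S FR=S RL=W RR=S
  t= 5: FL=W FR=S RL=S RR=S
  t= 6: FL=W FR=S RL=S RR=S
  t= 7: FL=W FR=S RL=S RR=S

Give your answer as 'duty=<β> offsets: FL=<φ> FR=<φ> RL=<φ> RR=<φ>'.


duty β = stance ticks per leg = 5
FL: stance ticks = 5; W→S at t=0 → φ=0
FR: stance ticks = 5; W→S at t=4 → φ=4
RL: stance ticks = 5; W→S at t=5 → φ=3
RR: stance ticks = 5; W→S at t=4 → φ=4

duty=5 offsets: FL=0 FR=4 RL=3 RR=4


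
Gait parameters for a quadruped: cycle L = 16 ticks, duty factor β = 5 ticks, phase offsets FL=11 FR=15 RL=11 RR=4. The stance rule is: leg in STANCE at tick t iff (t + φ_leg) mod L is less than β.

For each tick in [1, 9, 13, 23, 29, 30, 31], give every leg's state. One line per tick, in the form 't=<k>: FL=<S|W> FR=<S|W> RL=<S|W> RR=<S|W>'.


t=1: FL=W FR=S RL=W RR=W
t=9: FL=S FR=W RL=S RR=W
t=13: FL=W FR=W RL=W RR=S
t=23: FL=S FR=W RL=S RR=W
t=29: FL=W FR=W RL=W RR=S
t=30: FL=W FR=W RL=W RR=S
t=31: FL=W FR=W RL=W RR=S

t=1: phase=(12,0,12,5) vs β=5 → FL=W FR=S RL=W RR=W
t=9: phase=(4,8,4,13) vs β=5 → FL=S FR=W RL=S RR=W
t=13: phase=(8,12,8,1) vs β=5 → FL=W FR=W RL=W RR=S
t=23: phase=(2,6,2,11) vs β=5 → FL=S FR=W RL=S RR=W
t=29: phase=(8,12,8,1) vs β=5 → FL=W FR=W RL=W RR=S
t=30: phase=(9,13,9,2) vs β=5 → FL=W FR=W RL=W RR=S
t=31: phase=(10,14,10,3) vs β=5 → FL=W FR=W RL=W RR=S


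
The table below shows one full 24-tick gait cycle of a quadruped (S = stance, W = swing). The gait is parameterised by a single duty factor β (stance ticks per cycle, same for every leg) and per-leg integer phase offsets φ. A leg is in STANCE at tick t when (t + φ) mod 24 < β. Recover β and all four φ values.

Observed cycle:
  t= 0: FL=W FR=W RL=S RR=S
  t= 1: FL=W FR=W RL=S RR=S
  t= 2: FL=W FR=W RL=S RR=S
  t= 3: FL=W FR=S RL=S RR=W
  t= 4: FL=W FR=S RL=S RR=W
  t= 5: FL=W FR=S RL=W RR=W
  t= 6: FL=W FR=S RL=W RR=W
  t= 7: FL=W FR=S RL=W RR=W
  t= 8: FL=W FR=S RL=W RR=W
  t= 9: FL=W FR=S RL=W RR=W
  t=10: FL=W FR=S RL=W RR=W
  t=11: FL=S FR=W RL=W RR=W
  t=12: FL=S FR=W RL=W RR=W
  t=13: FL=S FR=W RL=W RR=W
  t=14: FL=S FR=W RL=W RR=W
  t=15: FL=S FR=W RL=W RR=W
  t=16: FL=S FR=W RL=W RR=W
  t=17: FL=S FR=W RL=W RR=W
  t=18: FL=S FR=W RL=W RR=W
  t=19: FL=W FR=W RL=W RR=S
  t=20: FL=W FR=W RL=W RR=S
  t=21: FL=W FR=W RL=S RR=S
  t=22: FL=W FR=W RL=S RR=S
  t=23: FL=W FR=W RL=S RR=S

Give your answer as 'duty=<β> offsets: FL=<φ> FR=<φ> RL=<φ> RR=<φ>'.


duty=8 offsets: FL=13 FR=21 RL=3 RR=5

duty β = stance ticks per leg = 8
FL: stance ticks = 8; W→S at t=11 → φ=13
FR: stance ticks = 8; W→S at t=3 → φ=21
RL: stance ticks = 8; W→S at t=21 → φ=3
RR: stance ticks = 8; W→S at t=19 → φ=5


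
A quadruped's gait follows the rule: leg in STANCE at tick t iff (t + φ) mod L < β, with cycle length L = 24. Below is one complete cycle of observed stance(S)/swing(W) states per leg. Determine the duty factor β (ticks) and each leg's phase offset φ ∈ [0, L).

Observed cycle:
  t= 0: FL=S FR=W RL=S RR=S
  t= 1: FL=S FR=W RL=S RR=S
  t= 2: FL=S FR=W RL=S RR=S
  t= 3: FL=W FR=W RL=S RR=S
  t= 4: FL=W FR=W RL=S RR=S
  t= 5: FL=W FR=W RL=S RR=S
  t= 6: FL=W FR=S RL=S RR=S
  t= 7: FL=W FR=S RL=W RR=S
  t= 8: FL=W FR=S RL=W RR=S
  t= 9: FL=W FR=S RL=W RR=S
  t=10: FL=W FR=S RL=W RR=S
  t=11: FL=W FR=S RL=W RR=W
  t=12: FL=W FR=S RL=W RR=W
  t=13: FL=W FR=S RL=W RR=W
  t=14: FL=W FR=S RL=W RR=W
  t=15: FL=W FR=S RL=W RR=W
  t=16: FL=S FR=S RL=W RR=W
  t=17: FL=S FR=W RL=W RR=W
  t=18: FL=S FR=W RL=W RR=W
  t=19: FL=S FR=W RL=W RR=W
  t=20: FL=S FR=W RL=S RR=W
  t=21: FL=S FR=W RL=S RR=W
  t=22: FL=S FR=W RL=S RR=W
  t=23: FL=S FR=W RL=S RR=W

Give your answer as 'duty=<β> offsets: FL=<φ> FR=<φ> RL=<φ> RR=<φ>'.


duty=11 offsets: FL=8 FR=18 RL=4 RR=0

duty β = stance ticks per leg = 11
FL: stance ticks = 11; W→S at t=16 → φ=8
FR: stance ticks = 11; W→S at t=6 → φ=18
RL: stance ticks = 11; W→S at t=20 → φ=4
RR: stance ticks = 11; W→S at t=0 → φ=0


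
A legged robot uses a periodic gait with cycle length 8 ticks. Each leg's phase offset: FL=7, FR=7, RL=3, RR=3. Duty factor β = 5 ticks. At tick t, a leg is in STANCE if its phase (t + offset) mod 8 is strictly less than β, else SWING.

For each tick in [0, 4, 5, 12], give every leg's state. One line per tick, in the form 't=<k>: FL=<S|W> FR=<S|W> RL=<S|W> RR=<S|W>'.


t=0: phase=(7,7,3,3) vs β=5 → FL=W FR=W RL=S RR=S
t=4: phase=(3,3,7,7) vs β=5 → FL=S FR=S RL=W RR=W
t=5: phase=(4,4,0,0) vs β=5 → FL=S FR=S RL=S RR=S
t=12: phase=(3,3,7,7) vs β=5 → FL=S FR=S RL=W RR=W

t=0: FL=W FR=W RL=S RR=S
t=4: FL=S FR=S RL=W RR=W
t=5: FL=S FR=S RL=S RR=S
t=12: FL=S FR=S RL=W RR=W


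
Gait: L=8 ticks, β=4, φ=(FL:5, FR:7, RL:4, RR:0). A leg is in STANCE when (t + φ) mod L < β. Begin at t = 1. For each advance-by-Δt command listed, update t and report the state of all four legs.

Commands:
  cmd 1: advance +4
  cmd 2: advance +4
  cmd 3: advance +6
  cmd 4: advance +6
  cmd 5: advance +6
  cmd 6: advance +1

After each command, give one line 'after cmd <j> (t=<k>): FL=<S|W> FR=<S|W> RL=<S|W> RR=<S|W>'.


start t=1: FL=W FR=S RL=W RR=S
cmd 1: advance +4 → t=5, phase=(2,4,1,5) → FL=S FR=W RL=S RR=W
cmd 2: advance +4 → t=9, phase=(6,0,5,1) → FL=W FR=S RL=W RR=S
cmd 3: advance +6 → t=15, phase=(4,6,3,7) → FL=W FR=W RL=S RR=W
cmd 4: advance +6 → t=21, phase=(2,4,1,5) → FL=S FR=W RL=S RR=W
cmd 5: advance +6 → t=27, phase=(0,2,7,3) → FL=S FR=S RL=W RR=S
cmd 6: advance +1 → t=28, phase=(1,3,0,4) → FL=S FR=S RL=S RR=W

after cmd 1 (t=5): FL=S FR=W RL=S RR=W
after cmd 2 (t=9): FL=W FR=S RL=W RR=S
after cmd 3 (t=15): FL=W FR=W RL=S RR=W
after cmd 4 (t=21): FL=S FR=W RL=S RR=W
after cmd 5 (t=27): FL=S FR=S RL=W RR=S
after cmd 6 (t=28): FL=S FR=S RL=S RR=W


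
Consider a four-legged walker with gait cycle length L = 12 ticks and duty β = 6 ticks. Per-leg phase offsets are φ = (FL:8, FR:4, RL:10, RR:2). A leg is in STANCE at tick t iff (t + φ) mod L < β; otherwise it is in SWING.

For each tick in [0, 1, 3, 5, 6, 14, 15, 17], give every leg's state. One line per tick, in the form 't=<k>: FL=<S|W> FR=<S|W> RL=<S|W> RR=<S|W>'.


t=0: phase=(8,4,10,2) vs β=6 → FL=W FR=S RL=W RR=S
t=1: phase=(9,5,11,3) vs β=6 → FL=W FR=S RL=W RR=S
t=3: phase=(11,7,1,5) vs β=6 → FL=W FR=W RL=S RR=S
t=5: phase=(1,9,3,7) vs β=6 → FL=S FR=W RL=S RR=W
t=6: phase=(2,10,4,8) vs β=6 → FL=S FR=W RL=S RR=W
t=14: phase=(10,6,0,4) vs β=6 → FL=W FR=W RL=S RR=S
t=15: phase=(11,7,1,5) vs β=6 → FL=W FR=W RL=S RR=S
t=17: phase=(1,9,3,7) vs β=6 → FL=S FR=W RL=S RR=W

t=0: FL=W FR=S RL=W RR=S
t=1: FL=W FR=S RL=W RR=S
t=3: FL=W FR=W RL=S RR=S
t=5: FL=S FR=W RL=S RR=W
t=6: FL=S FR=W RL=S RR=W
t=14: FL=W FR=W RL=S RR=S
t=15: FL=W FR=W RL=S RR=S
t=17: FL=S FR=W RL=S RR=W


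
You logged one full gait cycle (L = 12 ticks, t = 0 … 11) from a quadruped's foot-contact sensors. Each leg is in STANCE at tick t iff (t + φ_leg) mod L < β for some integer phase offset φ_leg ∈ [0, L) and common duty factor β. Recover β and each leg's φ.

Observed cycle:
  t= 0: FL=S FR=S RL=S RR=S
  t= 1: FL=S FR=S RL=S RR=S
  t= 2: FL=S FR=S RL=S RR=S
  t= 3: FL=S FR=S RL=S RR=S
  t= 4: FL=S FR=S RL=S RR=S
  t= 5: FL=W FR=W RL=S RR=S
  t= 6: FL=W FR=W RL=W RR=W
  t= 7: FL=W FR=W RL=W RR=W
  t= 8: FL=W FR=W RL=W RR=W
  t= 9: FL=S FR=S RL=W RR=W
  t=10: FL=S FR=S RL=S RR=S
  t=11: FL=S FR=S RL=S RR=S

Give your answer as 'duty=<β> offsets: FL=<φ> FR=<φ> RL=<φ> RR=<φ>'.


duty=8 offsets: FL=3 FR=3 RL=2 RR=2

duty β = stance ticks per leg = 8
FL: stance ticks = 8; W→S at t=9 → φ=3
FR: stance ticks = 8; W→S at t=9 → φ=3
RL: stance ticks = 8; W→S at t=10 → φ=2
RR: stance ticks = 8; W→S at t=10 → φ=2


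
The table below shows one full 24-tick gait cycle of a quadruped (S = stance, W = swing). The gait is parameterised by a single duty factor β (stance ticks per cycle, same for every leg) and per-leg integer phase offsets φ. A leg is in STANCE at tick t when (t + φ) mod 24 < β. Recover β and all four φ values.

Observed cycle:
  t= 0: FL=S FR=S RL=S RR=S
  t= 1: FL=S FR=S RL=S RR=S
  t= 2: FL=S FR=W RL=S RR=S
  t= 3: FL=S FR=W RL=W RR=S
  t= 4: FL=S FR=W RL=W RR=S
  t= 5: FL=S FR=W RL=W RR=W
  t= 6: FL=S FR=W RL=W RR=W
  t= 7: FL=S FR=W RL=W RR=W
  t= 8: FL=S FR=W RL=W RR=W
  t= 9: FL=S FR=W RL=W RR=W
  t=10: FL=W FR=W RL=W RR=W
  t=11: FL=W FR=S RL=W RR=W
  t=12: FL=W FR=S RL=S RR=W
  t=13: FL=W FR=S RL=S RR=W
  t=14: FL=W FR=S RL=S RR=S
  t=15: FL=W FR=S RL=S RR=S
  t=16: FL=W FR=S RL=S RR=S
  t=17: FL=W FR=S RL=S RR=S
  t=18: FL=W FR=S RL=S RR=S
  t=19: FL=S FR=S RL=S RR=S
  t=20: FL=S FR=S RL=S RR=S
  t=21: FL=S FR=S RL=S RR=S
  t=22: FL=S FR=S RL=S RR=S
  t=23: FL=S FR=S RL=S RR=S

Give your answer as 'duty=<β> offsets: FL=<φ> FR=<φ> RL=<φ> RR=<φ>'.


duty=15 offsets: FL=5 FR=13 RL=12 RR=10

duty β = stance ticks per leg = 15
FL: stance ticks = 15; W→S at t=19 → φ=5
FR: stance ticks = 15; W→S at t=11 → φ=13
RL: stance ticks = 15; W→S at t=12 → φ=12
RR: stance ticks = 15; W→S at t=14 → φ=10


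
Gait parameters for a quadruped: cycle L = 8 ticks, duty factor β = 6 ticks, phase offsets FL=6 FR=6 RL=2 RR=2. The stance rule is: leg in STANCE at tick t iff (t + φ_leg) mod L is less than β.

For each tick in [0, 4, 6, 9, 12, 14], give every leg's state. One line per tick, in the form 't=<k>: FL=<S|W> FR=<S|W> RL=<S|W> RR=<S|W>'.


t=0: FL=W FR=W RL=S RR=S
t=4: FL=S FR=S RL=W RR=W
t=6: FL=S FR=S RL=S RR=S
t=9: FL=W FR=W RL=S RR=S
t=12: FL=S FR=S RL=W RR=W
t=14: FL=S FR=S RL=S RR=S

t=0: phase=(6,6,2,2) vs β=6 → FL=W FR=W RL=S RR=S
t=4: phase=(2,2,6,6) vs β=6 → FL=S FR=S RL=W RR=W
t=6: phase=(4,4,0,0) vs β=6 → FL=S FR=S RL=S RR=S
t=9: phase=(7,7,3,3) vs β=6 → FL=W FR=W RL=S RR=S
t=12: phase=(2,2,6,6) vs β=6 → FL=S FR=S RL=W RR=W
t=14: phase=(4,4,0,0) vs β=6 → FL=S FR=S RL=S RR=S


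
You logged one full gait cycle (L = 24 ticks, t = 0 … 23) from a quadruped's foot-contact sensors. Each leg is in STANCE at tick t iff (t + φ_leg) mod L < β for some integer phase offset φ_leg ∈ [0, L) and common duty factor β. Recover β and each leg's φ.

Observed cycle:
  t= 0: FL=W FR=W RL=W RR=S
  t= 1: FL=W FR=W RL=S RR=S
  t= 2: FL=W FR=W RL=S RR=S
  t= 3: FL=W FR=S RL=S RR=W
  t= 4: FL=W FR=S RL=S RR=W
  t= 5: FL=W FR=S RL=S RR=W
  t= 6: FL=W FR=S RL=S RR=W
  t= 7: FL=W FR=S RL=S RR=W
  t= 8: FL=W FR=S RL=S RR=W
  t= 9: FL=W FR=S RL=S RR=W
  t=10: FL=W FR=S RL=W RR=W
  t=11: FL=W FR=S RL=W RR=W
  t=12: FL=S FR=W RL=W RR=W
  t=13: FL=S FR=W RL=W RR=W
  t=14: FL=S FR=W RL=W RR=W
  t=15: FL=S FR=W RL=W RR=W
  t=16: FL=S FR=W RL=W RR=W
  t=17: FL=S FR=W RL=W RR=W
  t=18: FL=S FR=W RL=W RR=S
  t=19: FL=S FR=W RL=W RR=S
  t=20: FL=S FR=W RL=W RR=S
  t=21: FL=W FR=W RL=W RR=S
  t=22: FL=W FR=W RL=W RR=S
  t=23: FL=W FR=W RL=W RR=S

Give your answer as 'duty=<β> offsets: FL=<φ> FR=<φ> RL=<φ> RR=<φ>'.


duty β = stance ticks per leg = 9
FL: stance ticks = 9; W→S at t=12 → φ=12
FR: stance ticks = 9; W→S at t=3 → φ=21
RL: stance ticks = 9; W→S at t=1 → φ=23
RR: stance ticks = 9; W→S at t=18 → φ=6

duty=9 offsets: FL=12 FR=21 RL=23 RR=6


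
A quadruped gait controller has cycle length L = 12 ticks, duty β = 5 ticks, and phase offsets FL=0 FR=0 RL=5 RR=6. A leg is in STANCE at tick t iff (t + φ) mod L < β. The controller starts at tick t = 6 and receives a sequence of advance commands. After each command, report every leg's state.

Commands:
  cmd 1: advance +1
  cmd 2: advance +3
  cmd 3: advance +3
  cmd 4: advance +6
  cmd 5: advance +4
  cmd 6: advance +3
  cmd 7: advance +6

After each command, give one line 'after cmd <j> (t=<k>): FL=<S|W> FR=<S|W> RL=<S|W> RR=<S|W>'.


start t=6: FL=W FR=W RL=W RR=S
cmd 1: advance +1 → t=7, phase=(7,7,0,1) → FL=W FR=W RL=S RR=S
cmd 2: advance +3 → t=10, phase=(10,10,3,4) → FL=W FR=W RL=S RR=S
cmd 3: advance +3 → t=13, phase=(1,1,6,7) → FL=S FR=S RL=W RR=W
cmd 4: advance +6 → t=19, phase=(7,7,0,1) → FL=W FR=W RL=S RR=S
cmd 5: advance +4 → t=23, phase=(11,11,4,5) → FL=W FR=W RL=S RR=W
cmd 6: advance +3 → t=26, phase=(2,2,7,8) → FL=S FR=S RL=W RR=W
cmd 7: advance +6 → t=32, phase=(8,8,1,2) → FL=W FR=W RL=S RR=S

after cmd 1 (t=7): FL=W FR=W RL=S RR=S
after cmd 2 (t=10): FL=W FR=W RL=S RR=S
after cmd 3 (t=13): FL=S FR=S RL=W RR=W
after cmd 4 (t=19): FL=W FR=W RL=S RR=S
after cmd 5 (t=23): FL=W FR=W RL=S RR=W
after cmd 6 (t=26): FL=S FR=S RL=W RR=W
after cmd 7 (t=32): FL=W FR=W RL=S RR=S


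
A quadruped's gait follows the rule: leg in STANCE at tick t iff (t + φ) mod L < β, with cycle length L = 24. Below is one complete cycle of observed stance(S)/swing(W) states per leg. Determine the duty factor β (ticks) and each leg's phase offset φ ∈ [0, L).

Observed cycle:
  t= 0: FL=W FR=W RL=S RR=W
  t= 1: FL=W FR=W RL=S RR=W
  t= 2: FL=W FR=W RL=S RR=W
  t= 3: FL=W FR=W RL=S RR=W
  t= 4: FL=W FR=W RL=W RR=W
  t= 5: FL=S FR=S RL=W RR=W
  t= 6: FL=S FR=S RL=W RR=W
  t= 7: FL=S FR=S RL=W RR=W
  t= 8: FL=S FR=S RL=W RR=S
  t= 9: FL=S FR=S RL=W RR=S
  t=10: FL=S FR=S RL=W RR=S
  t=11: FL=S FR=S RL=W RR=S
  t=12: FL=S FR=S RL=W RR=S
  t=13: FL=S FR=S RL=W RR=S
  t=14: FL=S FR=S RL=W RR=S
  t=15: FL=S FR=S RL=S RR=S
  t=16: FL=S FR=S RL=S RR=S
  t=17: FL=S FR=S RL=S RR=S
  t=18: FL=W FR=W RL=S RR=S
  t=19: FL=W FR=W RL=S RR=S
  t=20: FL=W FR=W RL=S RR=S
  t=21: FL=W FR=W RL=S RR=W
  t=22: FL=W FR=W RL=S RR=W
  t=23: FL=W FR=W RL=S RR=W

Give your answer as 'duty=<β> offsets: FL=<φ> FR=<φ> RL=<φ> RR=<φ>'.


duty β = stance ticks per leg = 13
FL: stance ticks = 13; W→S at t=5 → φ=19
FR: stance ticks = 13; W→S at t=5 → φ=19
RL: stance ticks = 13; W→S at t=15 → φ=9
RR: stance ticks = 13; W→S at t=8 → φ=16

duty=13 offsets: FL=19 FR=19 RL=9 RR=16


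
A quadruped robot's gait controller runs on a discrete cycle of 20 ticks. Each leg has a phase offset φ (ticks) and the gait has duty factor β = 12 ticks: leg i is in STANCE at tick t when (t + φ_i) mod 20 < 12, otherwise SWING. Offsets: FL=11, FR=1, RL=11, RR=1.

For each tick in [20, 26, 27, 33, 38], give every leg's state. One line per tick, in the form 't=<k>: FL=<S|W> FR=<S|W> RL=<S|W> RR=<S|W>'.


t=20: phase=(11,1,11,1) vs β=12 → FL=S FR=S RL=S RR=S
t=26: phase=(17,7,17,7) vs β=12 → FL=W FR=S RL=W RR=S
t=27: phase=(18,8,18,8) vs β=12 → FL=W FR=S RL=W RR=S
t=33: phase=(4,14,4,14) vs β=12 → FL=S FR=W RL=S RR=W
t=38: phase=(9,19,9,19) vs β=12 → FL=S FR=W RL=S RR=W

t=20: FL=S FR=S RL=S RR=S
t=26: FL=W FR=S RL=W RR=S
t=27: FL=W FR=S RL=W RR=S
t=33: FL=S FR=W RL=S RR=W
t=38: FL=S FR=W RL=S RR=W


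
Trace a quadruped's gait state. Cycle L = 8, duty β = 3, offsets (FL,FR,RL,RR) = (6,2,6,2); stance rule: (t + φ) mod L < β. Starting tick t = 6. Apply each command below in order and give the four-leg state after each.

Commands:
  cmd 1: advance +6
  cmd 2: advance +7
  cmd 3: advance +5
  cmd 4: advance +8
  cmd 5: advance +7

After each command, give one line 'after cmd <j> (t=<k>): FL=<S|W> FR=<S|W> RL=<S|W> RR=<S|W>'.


start t=6: FL=W FR=S RL=W RR=S
cmd 1: advance +6 → t=12, phase=(2,6,2,6) → FL=S FR=W RL=S RR=W
cmd 2: advance +7 → t=19, phase=(1,5,1,5) → FL=S FR=W RL=S RR=W
cmd 3: advance +5 → t=24, phase=(6,2,6,2) → FL=W FR=S RL=W RR=S
cmd 4: advance +8 → t=32, phase=(6,2,6,2) → FL=W FR=S RL=W RR=S
cmd 5: advance +7 → t=39, phase=(5,1,5,1) → FL=W FR=S RL=W RR=S

after cmd 1 (t=12): FL=S FR=W RL=S RR=W
after cmd 2 (t=19): FL=S FR=W RL=S RR=W
after cmd 3 (t=24): FL=W FR=S RL=W RR=S
after cmd 4 (t=32): FL=W FR=S RL=W RR=S
after cmd 5 (t=39): FL=W FR=S RL=W RR=S


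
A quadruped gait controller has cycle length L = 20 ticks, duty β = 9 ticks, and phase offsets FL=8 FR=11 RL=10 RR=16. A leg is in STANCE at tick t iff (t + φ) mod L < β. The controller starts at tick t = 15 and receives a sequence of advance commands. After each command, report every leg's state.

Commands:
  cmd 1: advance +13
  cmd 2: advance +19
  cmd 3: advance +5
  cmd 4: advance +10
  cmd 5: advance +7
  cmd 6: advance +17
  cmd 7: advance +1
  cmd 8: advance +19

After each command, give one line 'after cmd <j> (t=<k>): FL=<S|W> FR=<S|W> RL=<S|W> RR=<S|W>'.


start t=15: FL=S FR=S RL=S RR=W
cmd 1: advance +13 → t=28, phase=(16,19,18,4) → FL=W FR=W RL=W RR=S
cmd 2: advance +19 → t=47, phase=(15,18,17,3) → FL=W FR=W RL=W RR=S
cmd 3: advance +5 → t=52, phase=(0,3,2,8) → FL=S FR=S RL=S RR=S
cmd 4: advance +10 → t=62, phase=(10,13,12,18) → FL=W FR=W RL=W RR=W
cmd 5: advance +7 → t=69, phase=(17,0,19,5) → FL=W FR=S RL=W RR=S
cmd 6: advance +17 → t=86, phase=(14,17,16,2) → FL=W FR=W RL=W RR=S
cmd 7: advance +1 → t=87, phase=(15,18,17,3) → FL=W FR=W RL=W RR=S
cmd 8: advance +19 → t=106, phase=(14,17,16,2) → FL=W FR=W RL=W RR=S

after cmd 1 (t=28): FL=W FR=W RL=W RR=S
after cmd 2 (t=47): FL=W FR=W RL=W RR=S
after cmd 3 (t=52): FL=S FR=S RL=S RR=S
after cmd 4 (t=62): FL=W FR=W RL=W RR=W
after cmd 5 (t=69): FL=W FR=S RL=W RR=S
after cmd 6 (t=86): FL=W FR=W RL=W RR=S
after cmd 7 (t=87): FL=W FR=W RL=W RR=S
after cmd 8 (t=106): FL=W FR=W RL=W RR=S


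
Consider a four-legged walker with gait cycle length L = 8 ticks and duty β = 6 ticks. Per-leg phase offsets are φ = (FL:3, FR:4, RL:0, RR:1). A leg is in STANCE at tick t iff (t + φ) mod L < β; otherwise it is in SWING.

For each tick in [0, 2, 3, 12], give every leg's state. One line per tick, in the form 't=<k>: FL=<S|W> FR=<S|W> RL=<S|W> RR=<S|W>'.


t=0: phase=(3,4,0,1) vs β=6 → FL=S FR=S RL=S RR=S
t=2: phase=(5,6,2,3) vs β=6 → FL=S FR=W RL=S RR=S
t=3: phase=(6,7,3,4) vs β=6 → FL=W FR=W RL=S RR=S
t=12: phase=(7,0,4,5) vs β=6 → FL=W FR=S RL=S RR=S

t=0: FL=S FR=S RL=S RR=S
t=2: FL=S FR=W RL=S RR=S
t=3: FL=W FR=W RL=S RR=S
t=12: FL=W FR=S RL=S RR=S


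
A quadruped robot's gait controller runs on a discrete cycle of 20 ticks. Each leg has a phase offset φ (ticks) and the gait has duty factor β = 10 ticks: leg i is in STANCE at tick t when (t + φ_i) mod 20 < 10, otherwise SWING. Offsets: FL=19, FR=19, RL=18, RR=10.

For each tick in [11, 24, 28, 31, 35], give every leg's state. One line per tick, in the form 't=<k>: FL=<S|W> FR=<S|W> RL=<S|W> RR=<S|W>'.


t=11: FL=W FR=W RL=S RR=S
t=24: FL=S FR=S RL=S RR=W
t=28: FL=S FR=S RL=S RR=W
t=31: FL=W FR=W RL=S RR=S
t=35: FL=W FR=W RL=W RR=S

t=11: phase=(10,10,9,1) vs β=10 → FL=W FR=W RL=S RR=S
t=24: phase=(3,3,2,14) vs β=10 → FL=S FR=S RL=S RR=W
t=28: phase=(7,7,6,18) vs β=10 → FL=S FR=S RL=S RR=W
t=31: phase=(10,10,9,1) vs β=10 → FL=W FR=W RL=S RR=S
t=35: phase=(14,14,13,5) vs β=10 → FL=W FR=W RL=W RR=S


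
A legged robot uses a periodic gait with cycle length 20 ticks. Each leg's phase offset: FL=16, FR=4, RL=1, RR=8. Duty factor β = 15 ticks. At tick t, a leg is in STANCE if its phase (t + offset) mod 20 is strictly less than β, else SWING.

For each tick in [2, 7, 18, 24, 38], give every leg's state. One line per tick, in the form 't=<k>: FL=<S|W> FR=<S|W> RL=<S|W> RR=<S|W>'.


t=2: phase=(18,6,3,10) vs β=15 → FL=W FR=S RL=S RR=S
t=7: phase=(3,11,8,15) vs β=15 → FL=S FR=S RL=S RR=W
t=18: phase=(14,2,19,6) vs β=15 → FL=S FR=S RL=W RR=S
t=24: phase=(0,8,5,12) vs β=15 → FL=S FR=S RL=S RR=S
t=38: phase=(14,2,19,6) vs β=15 → FL=S FR=S RL=W RR=S

t=2: FL=W FR=S RL=S RR=S
t=7: FL=S FR=S RL=S RR=W
t=18: FL=S FR=S RL=W RR=S
t=24: FL=S FR=S RL=S RR=S
t=38: FL=S FR=S RL=W RR=S


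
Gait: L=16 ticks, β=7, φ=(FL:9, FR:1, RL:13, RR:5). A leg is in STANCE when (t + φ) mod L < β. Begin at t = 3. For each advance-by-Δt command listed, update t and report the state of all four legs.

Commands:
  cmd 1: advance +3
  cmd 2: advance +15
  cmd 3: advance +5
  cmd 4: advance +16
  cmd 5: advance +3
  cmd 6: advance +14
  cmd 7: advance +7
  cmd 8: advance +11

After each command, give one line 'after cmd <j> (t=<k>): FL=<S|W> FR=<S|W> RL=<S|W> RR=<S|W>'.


start t=3: FL=W FR=S RL=S RR=W
cmd 1: advance +3 → t=6, phase=(15,7,3,11) → FL=W FR=W RL=S RR=W
cmd 2: advance +15 → t=21, phase=(14,6,2,10) → FL=W FR=S RL=S RR=W
cmd 3: advance +5 → t=26, phase=(3,11,7,15) → FL=S FR=W RL=W RR=W
cmd 4: advance +16 → t=42, phase=(3,11,7,15) → FL=S FR=W RL=W RR=W
cmd 5: advance +3 → t=45, phase=(6,14,10,2) → FL=S FR=W RL=W RR=S
cmd 6: advance +14 → t=59, phase=(4,12,8,0) → FL=S FR=W RL=W RR=S
cmd 7: advance +7 → t=66, phase=(11,3,15,7) → FL=W FR=S RL=W RR=W
cmd 8: advance +11 → t=77, phase=(6,14,10,2) → FL=S FR=W RL=W RR=S

after cmd 1 (t=6): FL=W FR=W RL=S RR=W
after cmd 2 (t=21): FL=W FR=S RL=S RR=W
after cmd 3 (t=26): FL=S FR=W RL=W RR=W
after cmd 4 (t=42): FL=S FR=W RL=W RR=W
after cmd 5 (t=45): FL=S FR=W RL=W RR=S
after cmd 6 (t=59): FL=S FR=W RL=W RR=S
after cmd 7 (t=66): FL=W FR=S RL=W RR=W
after cmd 8 (t=77): FL=S FR=W RL=W RR=S


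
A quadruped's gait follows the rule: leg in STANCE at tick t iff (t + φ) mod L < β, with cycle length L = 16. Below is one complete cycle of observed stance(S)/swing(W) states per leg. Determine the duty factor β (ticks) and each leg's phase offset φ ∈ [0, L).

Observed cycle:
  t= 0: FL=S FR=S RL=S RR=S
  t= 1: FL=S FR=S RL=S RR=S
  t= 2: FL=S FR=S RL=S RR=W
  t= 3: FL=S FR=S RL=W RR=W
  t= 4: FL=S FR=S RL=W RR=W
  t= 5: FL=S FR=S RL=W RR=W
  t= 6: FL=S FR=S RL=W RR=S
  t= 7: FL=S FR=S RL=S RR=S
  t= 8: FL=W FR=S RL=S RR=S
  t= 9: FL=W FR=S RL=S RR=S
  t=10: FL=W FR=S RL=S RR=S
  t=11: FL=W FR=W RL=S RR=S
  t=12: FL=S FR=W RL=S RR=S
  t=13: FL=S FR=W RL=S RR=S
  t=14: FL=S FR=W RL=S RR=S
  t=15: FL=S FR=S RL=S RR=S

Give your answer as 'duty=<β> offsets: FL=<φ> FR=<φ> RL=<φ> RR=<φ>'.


duty=12 offsets: FL=4 FR=1 RL=9 RR=10

duty β = stance ticks per leg = 12
FL: stance ticks = 12; W→S at t=12 → φ=4
FR: stance ticks = 12; W→S at t=15 → φ=1
RL: stance ticks = 12; W→S at t=7 → φ=9
RR: stance ticks = 12; W→S at t=6 → φ=10


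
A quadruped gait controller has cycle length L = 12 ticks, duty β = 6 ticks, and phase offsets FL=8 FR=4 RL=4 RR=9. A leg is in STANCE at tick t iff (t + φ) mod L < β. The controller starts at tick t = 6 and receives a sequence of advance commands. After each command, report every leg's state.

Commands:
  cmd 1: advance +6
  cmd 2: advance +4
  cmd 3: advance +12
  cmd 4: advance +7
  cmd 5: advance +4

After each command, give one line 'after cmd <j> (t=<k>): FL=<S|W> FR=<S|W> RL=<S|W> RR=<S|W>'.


start t=6: FL=S FR=W RL=W RR=S
cmd 1: advance +6 → t=12, phase=(8,4,4,9) → FL=W FR=S RL=S RR=W
cmd 2: advance +4 → t=16, phase=(0,8,8,1) → FL=S FR=W RL=W RR=S
cmd 3: advance +12 → t=28, phase=(0,8,8,1) → FL=S FR=W RL=W RR=S
cmd 4: advance +7 → t=35, phase=(7,3,3,8) → FL=W FR=S RL=S RR=W
cmd 5: advance +4 → t=39, phase=(11,7,7,0) → FL=W FR=W RL=W RR=S

after cmd 1 (t=12): FL=W FR=S RL=S RR=W
after cmd 2 (t=16): FL=S FR=W RL=W RR=S
after cmd 3 (t=28): FL=S FR=W RL=W RR=S
after cmd 4 (t=35): FL=W FR=S RL=S RR=W
after cmd 5 (t=39): FL=W FR=W RL=W RR=S


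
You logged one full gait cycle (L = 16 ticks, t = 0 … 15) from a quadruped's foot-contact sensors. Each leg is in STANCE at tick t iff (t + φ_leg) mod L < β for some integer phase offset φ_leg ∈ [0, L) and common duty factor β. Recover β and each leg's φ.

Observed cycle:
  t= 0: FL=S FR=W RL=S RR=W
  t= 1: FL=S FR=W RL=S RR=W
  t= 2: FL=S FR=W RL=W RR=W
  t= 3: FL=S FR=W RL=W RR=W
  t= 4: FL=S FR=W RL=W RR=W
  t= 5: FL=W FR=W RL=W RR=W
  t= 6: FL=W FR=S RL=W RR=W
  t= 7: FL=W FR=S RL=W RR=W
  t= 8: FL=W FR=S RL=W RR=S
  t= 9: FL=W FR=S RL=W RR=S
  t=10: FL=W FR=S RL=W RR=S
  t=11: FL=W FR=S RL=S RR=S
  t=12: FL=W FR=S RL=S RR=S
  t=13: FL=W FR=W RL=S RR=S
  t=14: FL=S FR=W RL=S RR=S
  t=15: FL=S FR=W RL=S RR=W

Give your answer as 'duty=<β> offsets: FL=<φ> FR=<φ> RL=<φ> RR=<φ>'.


duty β = stance ticks per leg = 7
FL: stance ticks = 7; W→S at t=14 → φ=2
FR: stance ticks = 7; W→S at t=6 → φ=10
RL: stance ticks = 7; W→S at t=11 → φ=5
RR: stance ticks = 7; W→S at t=8 → φ=8

duty=7 offsets: FL=2 FR=10 RL=5 RR=8
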